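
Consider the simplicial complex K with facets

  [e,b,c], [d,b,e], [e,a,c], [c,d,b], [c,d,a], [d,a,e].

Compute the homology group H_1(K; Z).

Order the vertices as a < b < c < d < e. Listing each simplex with vertices in this order, K has dimension 2 with simplices:

  0-simplices (5): a, b, c, d, e
  1-simplices (9): ac, ad, ae, bc, bd, be, cd, ce, de
  2-simplices (6): acd, ace, ade, bcd, bce, bde

so the chain groups are C_0 ≅ Z^5, C_1 ≅ Z^9, C_2 ≅ Z^6.

The boundary map ∂_1: C_1 → C_0 sends each edge [p,q] (with p < q) to q − p. For instance
  ∂de = e − d.
The 5×9 boundary matrix has rank 4 and Smith normal form diag(1,1,1,1).

Boundary ∂_2: C_2 → C_1 maps a triangle to the signed sum of its edges. For instance
  ∂bcd = cd − bd + bc,
  ∂acd = cd − ad + ac.
The resulting 9×6 matrix has rank 5, and its Smith normal form has invariant factors (1,1,1,1,1).

Reading off H_k = ker ∂_k / im ∂_{k+1}:

  H_1: rank ker ∂_1 − rank ∂_2 = (9 − 4) − 5 = 0, and the invariant factors of ∂_2 are all 1, so H_1 = 0.

H_1 = 0.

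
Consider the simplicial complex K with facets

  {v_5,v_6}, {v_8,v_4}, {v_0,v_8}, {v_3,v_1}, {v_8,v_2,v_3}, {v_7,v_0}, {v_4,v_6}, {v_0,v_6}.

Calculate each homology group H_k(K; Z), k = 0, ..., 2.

Fix the vertex order v_0 < v_1 < v_2 < v_3 < v_4 < v_5 < v_6 < v_7 < v_8 and write every simplex with vertices in increasing order. Then dim K = 2 and the simplices of K are:

  0-simplices (9): [v_0], [v_1], [v_2], [v_3], [v_4], [v_5], [v_6], [v_7], [v_8]
  1-simplices (10): [v_0,v_6], [v_0,v_7], [v_0,v_8], [v_1,v_3], [v_2,v_3], [v_2,v_8], [v_3,v_8], [v_4,v_6], [v_4,v_8], [v_5,v_6]
  2-simplices (1): [v_2,v_3,v_8]

Hence C_0 ≅ Z^9, C_1 ≅ Z^10, C_2 ≅ Z^1.

Boundary ∂_1: C_1 → C_0 sends each edge [p,q] (with p < q) to q − p. For instance
  ∂[v_5,v_6] = [v_6] − [v_5].
The resulting 9×10 matrix has rank 8, and its Smith normal form has invariant factors (1,1,1,1,1,1,1,1).

Boundary ∂_2: C_2 → C_1 maps a triangle to the signed sum of its edges. For instance
  ∂[v_2,v_3,v_8] = [v_3,v_8] − [v_2,v_8] + [v_2,v_3].
This gives a 10×1 integer matrix of rank 1; reducing to Smith normal form yields diagonal entries (1).

From H_k ≅ ker(∂_k) / im(∂_{k+1}) we obtain:

  H_0: rank C_0 − rank ∂_1 = 9 − 8 = 1, and the invariant factors of ∂_1 are all 1, so H_0 = Z.
  H_1: rank ker ∂_1 − rank ∂_2 = (10 − 8) − 1 = 1, and the invariant factors of ∂_2 are all 1, so H_1 = Z.
  H_2: rank ker ∂_2 − rank ∂_3 = (1 − 1) − 0 = 0, and there is no ∂_3, so H_2 = 0.

As a check, the Euler characteristic is 9 − 10 + 1 = 0, which agrees with 1 − 1 + 0 = 0.

H_0 = Z,  H_1 = Z,  H_2 = 0.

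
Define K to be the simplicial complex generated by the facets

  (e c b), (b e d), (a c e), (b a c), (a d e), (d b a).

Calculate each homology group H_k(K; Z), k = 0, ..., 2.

Order the vertices as a < b < c < d < e. Listing each simplex with vertices in this order, K has dimension 2 with simplices:

  0-simplices (5): a, b, c, d, e
  1-simplices (9): ab, ac, ad, ae, bc, bd, be, ce, de
  2-simplices (6): abc, abd, ace, ade, bce, bde

giving chain groups C_0 ≅ Z^5, C_1 ≅ Z^9, C_2 ≅ Z^6.

The boundary map ∂_1: C_1 → C_0 is given by ∂[p,q] = [q] − [p]. For instance
  ∂ac = c − a.
This gives a 5×9 integer matrix of rank 4; reducing to Smith normal form yields diagonal entries (1,1,1,1).

The boundary map ∂_2: C_2 → C_1 acts by ∂[p,q,r] = [q,r] − [p,r] + [p,q]. For instance
  ∂ace = ce − ae + ac,
  ∂abc = bc − ac + ab.
As a 9×6 matrix over Z this has rank 5, with invariant factors (1,1,1,1,1).

Now H_k = ker ∂_k / im ∂_{k+1}, so:

  H_0: rank C_0 − rank ∂_1 = 5 − 4 = 1, and the invariant factors of ∂_1 are all 1, so H_0 = Z.
  H_1: rank ker ∂_1 − rank ∂_2 = (9 − 4) − 5 = 0, and the invariant factors of ∂_2 are all 1, so H_1 = 0.
  H_2: rank ker ∂_2 − rank ∂_3 = (6 − 5) − 0 = 1, and there is no ∂_3, so H_2 = Z.

As a check, the Euler characteristic is 5 − 9 + 6 = 2, which agrees with 1 − 0 + 1 = 2.

H_0 = Z,  H_1 = 0,  H_2 = Z.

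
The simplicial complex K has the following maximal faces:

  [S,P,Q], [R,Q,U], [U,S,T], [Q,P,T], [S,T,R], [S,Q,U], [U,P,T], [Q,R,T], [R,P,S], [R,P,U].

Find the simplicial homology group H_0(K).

Order the vertices as P < Q < R < S < T < U. Listing each simplex with vertices in this order, K has dimension 2 with simplices:

  0-simplices (6): P, Q, R, S, T, U
  1-simplices (15): PQ, PR, PS, PT, PU, QR, QS, QT, QU, RS, RT, RU, ST, SU, TU
  2-simplices (10): PQS, PQT, PRS, PRU, PTU, QRT, QRU, QSU, RST, STU

giving chain groups C_0 ≅ Z^6, C_1 ≅ Z^15, C_2 ≅ Z^10.

∂_1: C_1 → C_0 maps an edge to its endpoints' difference, ∂[p,q] = q − p. For instance
  ∂PU = U − P.
This gives a 6×15 integer matrix of rank 5; reducing to Smith normal form yields diagonal entries (1,1,1,1,1).

∂_2: C_2 → C_1 acts by ∂[p,q,r] = [q,r] − [p,r] + [p,q]. For instance
  ∂STU = TU − SU + ST,
  ∂QRT = RT − QT + QR.
This gives a 15×10 integer matrix of rank 10; reducing to Smith normal form yields diagonal entries (1,1,1,1,1,1,1,1,1,2).

Computing H_k = (kernel of ∂_k) / (image of ∂_{k+1}):

  H_0: rank C_0 − rank ∂_1 = 6 − 5 = 1, and the invariant factors of ∂_1 are all 1, so H_0 = Z.

H_0 = Z.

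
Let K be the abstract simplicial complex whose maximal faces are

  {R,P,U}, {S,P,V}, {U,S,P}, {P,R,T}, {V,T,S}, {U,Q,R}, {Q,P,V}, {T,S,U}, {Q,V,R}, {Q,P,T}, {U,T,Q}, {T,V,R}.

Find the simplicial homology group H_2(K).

H_2 ≅ 0.

Take the total order P < Q < R < S < T < U < V on the vertex set. Then K (dimension 2) consists of the simplices:

  0-simplices (7): P, Q, R, S, T, U, V
  1-simplices (18): PQ, PR, PS, PT, PU, PV, QR, QT, QU, QV, RT, RU, RV, ST, SU, SV, TU, TV
  2-simplices (12): PQT, PQV, PRT, PRU, PSU, PSV, QRU, QRV, QTU, RTV, STU, STV

so the chain groups are C_0 ≅ Z^7, C_1 ≅ Z^18, C_2 ≅ Z^12.

∂_1: C_1 → C_0 sends each edge [p,q] (with p < q) to q − p. For instance
  ∂PS = S − P.
The resulting 7×18 matrix has rank 6, and its Smith normal form has invariant factors (1,1,1,1,1,1).

∂_2: C_2 → C_1 maps a triangle to the signed sum of its edges. For instance
  ∂PQT = QT − PT + PQ,
  ∂PSV = SV − PV + PS.
As a 18×12 matrix over Z this has rank 12, with invariant factors (1,1,1,1,1,1,1,1,1,1,1,2).

Now H_k = ker ∂_k / im ∂_{k+1}, so:

  H_2: rank ker ∂_2 − rank ∂_3 = (12 − 12) − 0 = 0, and there is no ∂_3, so H_2 = 0.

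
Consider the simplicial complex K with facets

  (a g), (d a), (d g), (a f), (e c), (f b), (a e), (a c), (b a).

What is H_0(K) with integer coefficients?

H_0 = Z.

Take the total order a < b < c < d < e < f < g on the vertex set. Then K (dimension 1) consists of the simplices:

  0-simplices (7): a, b, c, d, e, f, g
  1-simplices (9): ab, ac, ad, ae, af, ag, bf, ce, dg

so the chain groups are C_0 ≅ Z^7, C_1 ≅ Z^9.

∂_1: C_1 → C_0 sends each edge [p,q] (with p < q) to q − p. For instance
  ∂ad = d − a.
This gives a 7×9 integer matrix of rank 6; reducing to Smith normal form yields diagonal entries (1,1,1,1,1,1).

From H_k ≅ ker(∂_k) / im(∂_{k+1}) we obtain:

  H_0: rank C_0 − rank ∂_1 = 7 − 6 = 1, and the invariant factors of ∂_1 are all 1, so H_0 = Z.

(K is a triangulation of a wedge of 3 circles.)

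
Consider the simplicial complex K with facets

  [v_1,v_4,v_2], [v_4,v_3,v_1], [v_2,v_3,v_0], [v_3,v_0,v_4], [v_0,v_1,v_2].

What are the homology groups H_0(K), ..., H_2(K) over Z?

H_0 = Z,  H_1 = Z,  H_2 = 0.

Take the total order v_0 < v_1 < v_2 < v_3 < v_4 on the vertex set. Then K (dimension 2) consists of the simplices:

  0-simplices (5): [v_0], [v_1], [v_2], [v_3], [v_4]
  1-simplices (10): [v_0,v_1], [v_0,v_2], [v_0,v_3], [v_0,v_4], [v_1,v_2], [v_1,v_3], [v_1,v_4], [v_2,v_3], [v_2,v_4], [v_3,v_4]
  2-simplices (5): [v_0,v_1,v_2], [v_0,v_2,v_3], [v_0,v_3,v_4], [v_1,v_2,v_4], [v_1,v_3,v_4]

so the chain groups are C_0 ≅ Z^5, C_1 ≅ Z^10, C_2 ≅ Z^5.

Boundary ∂_1: C_1 → C_0 maps an edge to its endpoints' difference, ∂[p,q] = q − p. For instance
  ∂[v_0,v_3] = [v_3] − [v_0].
The 5×10 boundary matrix has rank 4 and Smith normal form diag(1,1,1,1).

Boundary ∂_2: C_2 → C_1 maps a triangle to the signed sum of its edges. For instance
  ∂[v_0,v_3,v_4] = [v_3,v_4] − [v_0,v_4] + [v_0,v_3],
  ∂[v_1,v_3,v_4] = [v_3,v_4] − [v_1,v_4] + [v_1,v_3].
This gives a 10×5 integer matrix of rank 5; reducing to Smith normal form yields diagonal entries (1,1,1,1,1).

Now H_k = ker ∂_k / im ∂_{k+1}, so:

  H_0: rank C_0 − rank ∂_1 = 5 − 4 = 1, and the invariant factors of ∂_1 are all 1, so H_0 = Z.
  H_1: rank ker ∂_1 − rank ∂_2 = (10 − 4) − 5 = 1, and the invariant factors of ∂_2 are all 1, so H_1 = Z.
  H_2: rank ker ∂_2 − rank ∂_3 = (5 − 5) − 0 = 0, and there is no ∂_3, so H_2 = 0.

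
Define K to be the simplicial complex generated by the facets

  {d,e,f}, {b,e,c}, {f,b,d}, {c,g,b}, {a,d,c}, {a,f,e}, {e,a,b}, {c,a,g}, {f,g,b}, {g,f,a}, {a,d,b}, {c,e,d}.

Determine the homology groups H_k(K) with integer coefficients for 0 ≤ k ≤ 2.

H_0 ≅ Z,  H_1 ≅ Z/2Z,  H_2 = 0.

K has 7 vertices, 18 edges, 12 triangles.
rank ∂_0 = 0, rank ∂_1 = 6 ⇒ b_0 = 7 − 0 − 6 = 1; all invariant factors of ∂_1 are 1 so no torsion. So H_0 ≅ Z.
rank ∂_1 = 6, rank ∂_2 = 12 ⇒ b_1 = 18 − 6 − 12 = 0; ∂_2 has invariant factor(s) [2] giving torsion. So H_1 ≅ Z/2Z.
rank ∂_2 = 12, rank ∂_3 = 0 ⇒ b_2 = 12 − 12 − 0 = 0. So H_2 ≅ 0.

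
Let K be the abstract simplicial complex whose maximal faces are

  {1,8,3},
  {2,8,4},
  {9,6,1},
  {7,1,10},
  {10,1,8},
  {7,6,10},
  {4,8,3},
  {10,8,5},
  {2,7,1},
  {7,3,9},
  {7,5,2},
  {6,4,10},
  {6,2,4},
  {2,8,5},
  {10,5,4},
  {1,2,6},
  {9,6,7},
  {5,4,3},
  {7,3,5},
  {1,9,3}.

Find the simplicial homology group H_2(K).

H_2 ≅ 0.

Take the total order 1 < 2 < 3 < 4 < 5 < 6 < 7 < 8 < 9 < 10 on the vertex set. Then K (dimension 2) consists of the simplices:

  0-simplices (10): [1], [2], [3], [4], [5], [6], [7], [8], [9], [10]
  1-simplices (30): (30 of them)
  2-simplices (20): (20 of them)

giving chain groups C_0 ≅ Z^10, C_1 ≅ Z^30, C_2 ≅ Z^20.

Boundary ∂_1: C_1 → C_0 is given by ∂[p,q] = [q] − [p]. For instance
  ∂[4,6] = [6] − [4].
The resulting 10×30 matrix has rank 9, and its Smith normal form has invariant factors (1,1,1,1,1,1,1,1,1).

Boundary ∂_2: C_2 → C_1 sends each 2-simplex [p,q,r] to [q,r] − [p,r] + [p,q]. For instance
  ∂[4,5,10] = [5,10] − [4,10] + [4,5],
  ∂[1,8,10] = [8,10] − [1,10] + [1,8].
This gives a 30×20 integer matrix of rank 20; reducing to Smith normal form yields diagonal entries (1,1,1,1,1,1,1,1,1,1,1,1,1,1,1,1,1,1,1,2).

Computing H_k = (kernel of ∂_k) / (image of ∂_{k+1}):

  H_2: rank ker ∂_2 − rank ∂_3 = (20 − 20) − 0 = 0, and there is no ∂_3, so H_2 ≅ 0.

(K is a triangulation of the Klein bottle.)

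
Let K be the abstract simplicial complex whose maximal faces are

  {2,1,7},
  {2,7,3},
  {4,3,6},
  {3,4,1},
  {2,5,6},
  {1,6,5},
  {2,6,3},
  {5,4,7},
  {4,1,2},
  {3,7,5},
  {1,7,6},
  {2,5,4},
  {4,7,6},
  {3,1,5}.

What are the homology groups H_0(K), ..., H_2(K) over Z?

H_0 ≅ Z,  H_1 ≅ Z^2,  H_2 ≅ Z.

We work with the vertex ordering 1 < 2 < 3 < 4 < 5 < 6 < 7. The simplices of K, each written with vertices in increasing order, are:

  0-simplices (7): [1], [2], [3], [4], [5], [6], [7]
  1-simplices (21): [1,2], [1,3], [1,4], [1,5], [1,6], [1,7], [2,3], [2,4], [2,5], [2,6], [2,7], [3,4], [3,5], [3,6], [3,7], [4,5], [4,6], [4,7], [5,6], [5,7], [6,7]
  2-simplices (14): [1,2,4], [1,2,7], [1,3,4], [1,3,5], [1,5,6], [1,6,7], [2,3,6], [2,3,7], [2,4,5], [2,5,6], [3,4,6], [3,5,7], [4,5,7], [4,6,7]

so the chain groups are C_0 ≅ Z^7, C_1 ≅ Z^21, C_2 ≅ Z^14.

∂_1: C_1 → C_0 sends each edge [p,q] (with p < q) to q − p.
The 7×21 boundary matrix has rank 6 and Smith normal form diag(1,1,1,1,1,1).

The boundary map ∂_2: C_2 → C_1 sends each 2-simplex [p,q,r] to [q,r] − [p,r] + [p,q]. For instance
  ∂[1,2,7] = [2,7] − [1,7] + [1,2],
  ∂[3,4,6] = [4,6] − [3,6] + [3,4].
As a 21×14 matrix over Z this has rank 13, with invariant factors (1,1,1,1,1,1,1,1,1,1,1,1,1).

Computing H_k = (kernel of ∂_k) / (image of ∂_{k+1}):

  H_0: rank C_0 − rank ∂_1 = 7 − 6 = 1, and the invariant factors of ∂_1 are all 1, so H_0 = Z.
  H_1: rank ker ∂_1 − rank ∂_2 = (21 − 6) − 13 = 2, and the invariant factors of ∂_2 are all 1, so H_1 = Z^2.
  H_2: rank ker ∂_2 − rank ∂_3 = (14 − 13) − 0 = 1, and there is no ∂_3, so H_2 = Z.

As a check, the Euler characteristic is 7 − 21 + 14 = 0, which agrees with 1 − 2 + 1 = 0.
(K is a triangulation of the torus T^2.)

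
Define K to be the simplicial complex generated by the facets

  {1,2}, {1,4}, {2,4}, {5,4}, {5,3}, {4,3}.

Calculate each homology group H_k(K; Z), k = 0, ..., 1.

Fix the vertex order 1 < 2 < 3 < 4 < 5 and write every simplex with vertices in increasing order. Then dim K = 1 and the simplices of K are:

  0-simplices (5): [1], [2], [3], [4], [5]
  1-simplices (6): [1,2], [1,4], [2,4], [3,4], [3,5], [4,5]

so the chain groups are C_0 ≅ Z^5, C_1 ≅ Z^6.

The boundary map ∂_1: C_1 → C_0 sends each edge [p,q] (with p < q) to q − p. For instance
  ∂[1,2] = [2] − [1].
This gives a 5×6 integer matrix of rank 4; reducing to Smith normal form yields diagonal entries (1,1,1,1).

Computing H_k = (kernel of ∂_k) / (image of ∂_{k+1}):

  H_0: rank C_0 − rank ∂_1 = 5 − 4 = 1, and the invariant factors of ∂_1 are all 1, so H_0 = Z.
  H_1: rank ker ∂_1 − rank ∂_2 = (6 − 4) − 0 = 2, and there is no ∂_2, so H_1 = Z^2.

As a check, the Euler characteristic is 5 − 6 = -1, which agrees with 1 − 2 = -1.

H_0 = Z,  H_1 = Z^2.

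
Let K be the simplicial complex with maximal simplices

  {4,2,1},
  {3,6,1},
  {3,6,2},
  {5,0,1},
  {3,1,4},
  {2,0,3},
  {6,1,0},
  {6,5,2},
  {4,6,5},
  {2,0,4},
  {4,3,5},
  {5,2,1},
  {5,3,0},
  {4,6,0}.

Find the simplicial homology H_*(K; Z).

Order the vertices as 0 < 1 < 2 < 3 < 4 < 5 < 6. Listing each simplex with vertices in this order, K has dimension 2 with simplices:

  0-simplices (7): [0], [1], [2], [3], [4], [5], [6]
  1-simplices (21): [0,1], [0,2], [0,3], [0,4], [0,5], [0,6], [1,2], [1,3], [1,4], [1,5], [1,6], [2,3], [2,4], [2,5], [2,6], [3,4], [3,5], [3,6], [4,5], [4,6], [5,6]
  2-simplices (14): [0,1,5], [0,1,6], [0,2,3], [0,2,4], [0,3,5], [0,4,6], [1,2,4], [1,2,5], [1,3,4], [1,3,6], [2,3,6], [2,5,6], [3,4,5], [4,5,6]

giving chain groups C_0 ≅ Z^7, C_1 ≅ Z^21, C_2 ≅ Z^14.

Boundary ∂_1: C_1 → C_0 maps an edge to its endpoints' difference, ∂[p,q] = q − p.
This gives a 7×21 integer matrix of rank 6; reducing to Smith normal form yields diagonal entries (1,1,1,1,1,1).

∂_2: C_2 → C_1 maps a triangle to the signed sum of its edges. For instance
  ∂[0,2,3] = [2,3] − [0,3] + [0,2],
  ∂[3,4,5] = [4,5] − [3,5] + [3,4].
The resulting 21×14 matrix has rank 13, and its Smith normal form has invariant factors (1,1,1,1,1,1,1,1,1,1,1,1,1).

Reading off H_k = ker ∂_k / im ∂_{k+1}:

  H_0: rank C_0 − rank ∂_1 = 7 − 6 = 1, and the invariant factors of ∂_1 are all 1, so H_0 = Z.
  H_1: rank ker ∂_1 − rank ∂_2 = (21 − 6) − 13 = 2, and the invariant factors of ∂_2 are all 1, so H_1 = Z^2.
  H_2: rank ker ∂_2 − rank ∂_3 = (14 − 13) − 0 = 1, and there is no ∂_3, so H_2 = Z.

(K is a triangulation of the torus T^2.)

H_0 = Z,  H_1 = Z^2,  H_2 = Z.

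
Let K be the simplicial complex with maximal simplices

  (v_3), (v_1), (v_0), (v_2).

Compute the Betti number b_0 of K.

Take the total order v_0 < v_1 < v_2 < v_3 on the vertex set. Then K (dimension 0) consists of the simplices:

  0-simplices (4): [v_0], [v_1], [v_2], [v_3]

Hence C_0 ≅ Z^4.

Now H_k = ker ∂_k / im ∂_{k+1}, so:

  H_0: rank C_0 − rank ∂_1 = 4 − 0 = 4, and there is no ∂_1, so H_0 ≅ Z^4.

Hence the Betti numbers are b_0 = 4.

b_0 = 4.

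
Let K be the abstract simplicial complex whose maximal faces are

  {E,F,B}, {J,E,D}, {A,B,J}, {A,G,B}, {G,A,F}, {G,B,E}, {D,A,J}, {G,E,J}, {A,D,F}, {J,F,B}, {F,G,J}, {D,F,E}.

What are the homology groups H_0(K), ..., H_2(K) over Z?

Fix the vertex order A < B < D < E < F < G < J and write every simplex with vertices in increasing order. Then dim K = 2 and the simplices of K are:

  0-simplices (7): A, B, D, E, F, G, J
  1-simplices (18): AB, AD, AF, AG, AJ, BE, BF, BG, BJ, DE, DF, DJ, EF, EG, EJ, FG, FJ, GJ
  2-simplices (12): ABG, ABJ, ADF, ADJ, AFG, BEF, BEG, BFJ, DEF, DEJ, EGJ, FGJ

giving chain groups C_0 ≅ Z^7, C_1 ≅ Z^18, C_2 ≅ Z^12.

The boundary map ∂_1: C_1 → C_0 sends each edge [p,q] (with p < q) to q − p. For instance
  ∂AJ = J − A.
The resulting 7×18 matrix has rank 6, and its Smith normal form has invariant factors (1,1,1,1,1,1).

∂_2: C_2 → C_1 maps a triangle to the signed sum of its edges. For instance
  ∂BEG = EG − BG + BE,
  ∂AFG = FG − AG + AF.
As a 18×12 matrix over Z this has rank 12, with invariant factors (1,1,1,1,1,1,1,1,1,1,1,2).

From H_k ≅ ker(∂_k) / im(∂_{k+1}) we obtain:

  H_0: rank C_0 − rank ∂_1 = 7 − 6 = 1, and the invariant factors of ∂_1 are all 1, so H_0 = Z.
  H_1: rank ker ∂_1 − rank ∂_2 = (18 − 6) − 12 = 0, and ∂_2 has invariant factor 2 > 1, so H_1 = Z/2.
  H_2: rank ker ∂_2 − rank ∂_3 = (12 − 12) − 0 = 0, and there is no ∂_3, so H_2 = 0.

H_0 ≅ Z,  H_1 ≅ Z/2,  H_2 = 0.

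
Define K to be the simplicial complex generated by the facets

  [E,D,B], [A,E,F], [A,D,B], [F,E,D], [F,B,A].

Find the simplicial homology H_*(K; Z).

H_0 = Z,  H_1 = Z,  H_2 = 0.

Fix the vertex order A < B < D < E < F and write every simplex with vertices in increasing order. Then dim K = 2 and the simplices of K are:

  0-simplices (5): A, B, D, E, F
  1-simplices (10): AB, AD, AE, AF, BD, BE, BF, DE, DF, EF
  2-simplices (5): ABD, ABF, AEF, BDE, DEF

so the chain groups are C_0 ≅ Z^5, C_1 ≅ Z^10, C_2 ≅ Z^5.

The boundary map ∂_1: C_1 → C_0 sends each edge [p,q] (with p < q) to q − p. For instance
  ∂AB = B − A.
The 5×10 boundary matrix has rank 4 and Smith normal form diag(1,1,1,1).

Boundary ∂_2: C_2 → C_1 maps a triangle to the signed sum of its edges. For instance
  ∂ABD = BD − AD + AB,
  ∂ABF = BF − AF + AB.
The 10×5 boundary matrix has rank 5 and Smith normal form diag(1,1,1,1,1).

Reading off H_k = ker ∂_k / im ∂_{k+1}:

  H_0: rank C_0 − rank ∂_1 = 5 − 4 = 1, and the invariant factors of ∂_1 are all 1, so H_0 ≅ Z.
  H_1: rank ker ∂_1 − rank ∂_2 = (10 − 4) − 5 = 1, and the invariant factors of ∂_2 are all 1, so H_1 ≅ Z.
  H_2: rank ker ∂_2 − rank ∂_3 = (5 − 5) − 0 = 0, and there is no ∂_3, so H_2 ≅ 0.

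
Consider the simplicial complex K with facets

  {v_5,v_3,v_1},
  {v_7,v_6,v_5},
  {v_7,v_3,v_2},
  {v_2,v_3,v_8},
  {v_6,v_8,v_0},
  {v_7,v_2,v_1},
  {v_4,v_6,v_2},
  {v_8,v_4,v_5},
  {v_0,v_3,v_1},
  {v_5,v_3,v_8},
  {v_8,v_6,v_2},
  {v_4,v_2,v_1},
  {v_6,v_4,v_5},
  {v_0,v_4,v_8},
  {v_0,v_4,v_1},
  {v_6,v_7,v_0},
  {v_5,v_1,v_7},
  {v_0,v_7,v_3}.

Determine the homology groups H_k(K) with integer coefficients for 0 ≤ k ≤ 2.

H_0 = Z,  H_1 = Z ⊕ Z/2,  H_2 = 0.

Take the total order v_0 < v_1 < v_2 < v_3 < v_4 < v_5 < v_6 < v_7 < v_8 on the vertex set. Then K (dimension 2) consists of the simplices:

  0-simplices (9): [v_0], [v_1], [v_2], [v_3], [v_4], [v_5], [v_6], [v_7], [v_8]
  1-simplices (27): (27 of them)
  2-simplices (18): (18 of them)

so the chain groups are C_0 ≅ Z^9, C_1 ≅ Z^27, C_2 ≅ Z^18.

Boundary ∂_1: C_1 → C_0 maps an edge to its endpoints' difference, ∂[p,q] = q − p. For instance
  ∂[v_6,v_7] = [v_7] − [v_6].
This gives a 9×27 integer matrix of rank 8; reducing to Smith normal form yields diagonal entries (1,1,1,1,1,1,1,1).

The boundary map ∂_2: C_2 → C_1 sends each 2-simplex [p,q,r] to [q,r] − [p,r] + [p,q]. For instance
  ∂[v_1,v_3,v_5] = [v_3,v_5] − [v_1,v_5] + [v_1,v_3],
  ∂[v_2,v_3,v_7] = [v_3,v_7] − [v_2,v_7] + [v_2,v_3].
As a 27×18 matrix over Z this has rank 18, with invariant factors (1,1,1,1,1,1,1,1,1,1,1,1,1,1,1,1,1,2).

From H_k ≅ ker(∂_k) / im(∂_{k+1}) we obtain:

  H_0: rank C_0 − rank ∂_1 = 9 − 8 = 1, and the invariant factors of ∂_1 are all 1, so H_0 ≅ Z.
  H_1: rank ker ∂_1 − rank ∂_2 = (27 − 8) − 18 = 1, and ∂_2 has invariant factor 2 > 1, so H_1 ≅ Z ⊕ Z/2.
  H_2: rank ker ∂_2 − rank ∂_3 = (18 − 18) − 0 = 0, and there is no ∂_3, so H_2 ≅ 0.

As a check, the Euler characteristic is 9 − 27 + 18 = 0, which agrees with 1 − 1 + 0 = 0.
(K is a triangulation of the Klein bottle.)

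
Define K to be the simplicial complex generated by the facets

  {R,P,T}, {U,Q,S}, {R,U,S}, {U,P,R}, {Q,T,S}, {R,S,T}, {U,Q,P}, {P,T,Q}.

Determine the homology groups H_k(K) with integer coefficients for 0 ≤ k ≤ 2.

Take the total order P < Q < R < S < T < U on the vertex set. Then K (dimension 2) consists of the simplices:

  0-simplices (6): P, Q, R, S, T, U
  1-simplices (12): PQ, PR, PT, PU, QS, QT, QU, RS, RT, RU, ST, SU
  2-simplices (8): PQT, PQU, PRT, PRU, QST, QSU, RST, RSU

giving chain groups C_0 ≅ Z^6, C_1 ≅ Z^12, C_2 ≅ Z^8.

Boundary ∂_1: C_1 → C_0 sends each edge [p,q] (with p < q) to q − p.
The resulting 6×12 matrix has rank 5, and its Smith normal form has invariant factors (1,1,1,1,1).

∂_2: C_2 → C_1 sends each 2-simplex [p,q,r] to [q,r] − [p,r] + [p,q]. For instance
  ∂PRT = RT − PT + PR,
  ∂PQU = QU − PU + PQ.
The 12×8 boundary matrix has rank 7 and Smith normal form diag(1,1,1,1,1,1,1).

Reading off H_k = ker ∂_k / im ∂_{k+1}:

  H_0: rank C_0 − rank ∂_1 = 6 − 5 = 1, and the invariant factors of ∂_1 are all 1, so H_0 = Z.
  H_1: rank ker ∂_1 − rank ∂_2 = (12 − 5) − 7 = 0, and the invariant factors of ∂_2 are all 1, so H_1 = 0.
  H_2: rank ker ∂_2 − rank ∂_3 = (8 − 7) − 0 = 1, and there is no ∂_3, so H_2 = Z.

(K is a triangulation of the 2-sphere S^2.)

H_0 = Z,  H_1 = 0,  H_2 = Z.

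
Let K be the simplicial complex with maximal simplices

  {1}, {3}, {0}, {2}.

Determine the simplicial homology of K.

H_0 = Z^4.

We work with the vertex ordering 0 < 1 < 2 < 3. The simplices of K, each written with vertices in increasing order, are:

  0-simplices (4): [0], [1], [2], [3]

giving chain groups C_0 ≅ Z^4.

Computing H_k = (kernel of ∂_k) / (image of ∂_{k+1}):

  H_0: rank C_0 − rank ∂_1 = 4 − 0 = 4, and there is no ∂_1, so H_0 = Z^4.

(K is a triangulation of a set of 4 points.)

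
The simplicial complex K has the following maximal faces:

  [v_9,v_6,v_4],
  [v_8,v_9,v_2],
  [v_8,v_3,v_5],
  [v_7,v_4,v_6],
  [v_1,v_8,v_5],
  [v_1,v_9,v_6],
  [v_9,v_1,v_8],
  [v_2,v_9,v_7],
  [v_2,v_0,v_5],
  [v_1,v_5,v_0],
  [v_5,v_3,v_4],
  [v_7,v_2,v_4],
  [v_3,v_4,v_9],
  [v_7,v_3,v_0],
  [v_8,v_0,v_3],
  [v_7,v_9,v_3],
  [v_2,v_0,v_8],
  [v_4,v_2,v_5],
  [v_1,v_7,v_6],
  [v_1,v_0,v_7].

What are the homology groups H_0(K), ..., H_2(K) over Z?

H_0 = Z,  H_1 = Z ⊕ Z_2,  H_2 = 0.

Order the vertices as v_0 < v_1 < v_2 < v_3 < v_4 < v_5 < v_6 < v_7 < v_8 < v_9. Listing each simplex with vertices in this order, K has dimension 2 with simplices:

  0-simplices (10): [v_0], [v_1], [v_2], [v_3], [v_4], [v_5], [v_6], [v_7], [v_8], [v_9]
  1-simplices (30): (30 of them)
  2-simplices (20): (20 of them)

so the chain groups are C_0 ≅ Z^10, C_1 ≅ Z^30, C_2 ≅ Z^20.

Boundary ∂_1: C_1 → C_0 sends each edge [p,q] (with p < q) to q − p.
The 10×30 boundary matrix has rank 9 and Smith normal form diag(1,1,1,1,1,1,1,1,1).

The boundary map ∂_2: C_2 → C_1 maps a triangle to the signed sum of its edges. For instance
  ∂[v_1,v_5,v_8] = [v_5,v_8] − [v_1,v_8] + [v_1,v_5],
  ∂[v_3,v_7,v_9] = [v_7,v_9] − [v_3,v_9] + [v_3,v_7].
The 30×20 boundary matrix has rank 20 and Smith normal form diag(1,1,1,1,1,1,1,1,1,1,1,1,1,1,1,1,1,1,1,2).

Now H_k = ker ∂_k / im ∂_{k+1}, so:

  H_0: rank C_0 − rank ∂_1 = 10 − 9 = 1, and the invariant factors of ∂_1 are all 1, so H_0 ≅ Z.
  H_1: rank ker ∂_1 − rank ∂_2 = (30 − 9) − 20 = 1, and ∂_2 has invariant factor 2 > 1, so H_1 ≅ Z ⊕ Z_2.
  H_2: rank ker ∂_2 − rank ∂_3 = (20 − 20) − 0 = 0, and there is no ∂_3, so H_2 ≅ 0.

As a check, the Euler characteristic is 10 − 30 + 20 = 0, which agrees with 1 − 1 + 0 = 0.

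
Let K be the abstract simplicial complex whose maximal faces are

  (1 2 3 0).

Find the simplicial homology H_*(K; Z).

Order the vertices as 0 < 1 < 2 < 3. Listing each simplex with vertices in this order, K has dimension 3 with simplices:

  0-simplices (4): [0], [1], [2], [3]
  1-simplices (6): [0,1], [0,2], [0,3], [1,2], [1,3], [2,3]
  2-simplices (4): [0,1,2], [0,1,3], [0,2,3], [1,2,3]
  3-simplices (1): [0,1,2,3]

Hence C_0 ≅ Z^4, C_1 ≅ Z^6, C_2 ≅ Z^4, C_3 ≅ Z^1.

The boundary map ∂_1: C_1 → C_0 is given by ∂[p,q] = [q] − [p].
The resulting 4×6 matrix has rank 3, and its Smith normal form has invariant factors (1,1,1).

The boundary map ∂_2: C_2 → C_1 maps a triangle to the signed sum of its edges. For instance
  ∂[0,1,3] = [1,3] − [0,3] + [0,1],
  ∂[0,1,2] = [1,2] − [0,2] + [0,1].
The resulting 6×4 matrix has rank 3, and its Smith normal form has invariant factors (1,1,1).

∂_3: C_3 → C_2 sends each 3-simplex σ to the alternating sum Σ_i (−1)^i (σ with its i-th vertex removed). For instance
  ∂[0,1,2,3] = [1,2,3] − [0,2,3] + [0,1,3] − [0,1,2].
The 4×1 boundary matrix has rank 1 and Smith normal form diag(1).

Now H_k = ker ∂_k / im ∂_{k+1}, so:

  H_0: rank C_0 − rank ∂_1 = 4 − 3 = 1, and the invariant factors of ∂_1 are all 1, so H_0 ≅ Z.
  H_1: rank ker ∂_1 − rank ∂_2 = (6 − 3) − 3 = 0, and the invariant factors of ∂_2 are all 1, so H_1 ≅ 0.
  H_2: rank ker ∂_2 − rank ∂_3 = (4 − 3) − 1 = 0, and the invariant factors of ∂_3 are all 1, so H_2 ≅ 0.
  H_3: rank ker ∂_3 − rank ∂_4 = (1 − 1) − 0 = 0, and there is no ∂_4, so H_3 ≅ 0.

H_0 ≅ Z,  H_1 = 0,  H_2 = 0,  H_3 = 0.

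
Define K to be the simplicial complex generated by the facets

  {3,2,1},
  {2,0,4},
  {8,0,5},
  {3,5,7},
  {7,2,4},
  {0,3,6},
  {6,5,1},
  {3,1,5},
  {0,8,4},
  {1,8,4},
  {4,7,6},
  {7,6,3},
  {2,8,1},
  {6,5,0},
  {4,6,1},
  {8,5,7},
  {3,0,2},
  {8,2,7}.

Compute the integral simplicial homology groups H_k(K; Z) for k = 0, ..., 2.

H_0 = Z,  H_1 = Z × Z/2,  H_2 = 0.

Order the vertices as 0 < 1 < 2 < 3 < 4 < 5 < 6 < 7 < 8. Listing each simplex with vertices in this order, K has dimension 2 with simplices:

  0-simplices (9): [0], [1], [2], [3], [4], [5], [6], [7], [8]
  1-simplices (27): (27 of them)
  2-simplices (18): [0,2,3], [0,2,4], [0,3,6], [0,4,8], [0,5,6], [0,5,8], [1,2,3], [1,2,8], [1,3,5], [1,4,6], [1,4,8], [1,5,6], [2,4,7], [2,7,8], [3,5,7], [3,6,7], [4,6,7], [5,7,8]

giving chain groups C_0 ≅ Z^9, C_1 ≅ Z^27, C_2 ≅ Z^18.

The boundary map ∂_1: C_1 → C_0 is given by ∂[p,q] = [q] − [p].
This gives a 9×27 integer matrix of rank 8; reducing to Smith normal form yields diagonal entries (1,1,1,1,1,1,1,1).

The boundary map ∂_2: C_2 → C_1 maps a triangle to the signed sum of its edges. For instance
  ∂[0,2,4] = [2,4] − [0,4] + [0,2],
  ∂[4,6,7] = [6,7] − [4,7] + [4,6].
As a 27×18 matrix over Z this has rank 18, with invariant factors (1,1,1,1,1,1,1,1,1,1,1,1,1,1,1,1,1,2).

Computing H_k = (kernel of ∂_k) / (image of ∂_{k+1}):

  H_0: rank C_0 − rank ∂_1 = 9 − 8 = 1, and the invariant factors of ∂_1 are all 1, so H_0 = Z.
  H_1: rank ker ∂_1 − rank ∂_2 = (27 − 8) − 18 = 1, and ∂_2 has invariant factor 2 > 1, so H_1 = Z × Z/2.
  H_2: rank ker ∂_2 − rank ∂_3 = (18 − 18) − 0 = 0, and there is no ∂_3, so H_2 = 0.

(K is a triangulation of the Klein bottle.)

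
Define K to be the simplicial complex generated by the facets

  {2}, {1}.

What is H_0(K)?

K has 2 vertices.
rank ∂_0 = 0, rank ∂_1 = 0 ⇒ b_0 = 2 − 0 − 0 = 2. So H_0 = Z^2.

H_0 ≅ Z^2.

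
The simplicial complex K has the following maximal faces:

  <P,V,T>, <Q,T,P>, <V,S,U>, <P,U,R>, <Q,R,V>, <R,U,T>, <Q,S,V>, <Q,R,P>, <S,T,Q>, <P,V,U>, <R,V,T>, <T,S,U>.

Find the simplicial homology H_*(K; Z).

Take the total order P < Q < R < S < T < U < V on the vertex set. Then K (dimension 2) consists of the simplices:

  0-simplices (7): P, Q, R, S, T, U, V
  1-simplices (18): PQ, PR, PT, PU, PV, QR, QS, QT, QV, RT, RU, RV, ST, SU, SV, TU, TV, UV
  2-simplices (12): PQR, PQT, PRU, PTV, PUV, QRV, QST, QSV, RTU, RTV, STU, SUV

giving chain groups C_0 ≅ Z^7, C_1 ≅ Z^18, C_2 ≅ Z^12.

Boundary ∂_1: C_1 → C_0 is given by ∂[p,q] = [q] − [p].
The 7×18 boundary matrix has rank 6 and Smith normal form diag(1,1,1,1,1,1).

The boundary map ∂_2: C_2 → C_1 maps a triangle to the signed sum of its edges. For instance
  ∂QST = ST − QT + QS,
  ∂PTV = TV − PV + PT.
The resulting 18×12 matrix has rank 12, and its Smith normal form has invariant factors (1,1,1,1,1,1,1,1,1,1,1,2).

Now H_k = ker ∂_k / im ∂_{k+1}, so:

  H_0: rank C_0 − rank ∂_1 = 7 − 6 = 1, and the invariant factors of ∂_1 are all 1, so H_0 ≅ Z.
  H_1: rank ker ∂_1 − rank ∂_2 = (18 − 6) − 12 = 0, and ∂_2 has invariant factor 2 > 1, so H_1 ≅ Z/2.
  H_2: rank ker ∂_2 − rank ∂_3 = (12 − 12) − 0 = 0, and there is no ∂_3, so H_2 ≅ 0.

As a check, the Euler characteristic is 7 − 18 + 12 = 1, which agrees with 1 − 0 + 0 = 1.

H_0 ≅ Z,  H_1 ≅ Z/2,  H_2 = 0.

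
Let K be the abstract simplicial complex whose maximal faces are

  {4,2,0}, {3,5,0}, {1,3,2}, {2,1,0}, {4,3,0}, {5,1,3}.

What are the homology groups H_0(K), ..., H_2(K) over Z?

H_0 = Z,  H_1 = Z,  H_2 = 0.

We work with the vertex ordering 0 < 1 < 2 < 3 < 4 < 5. The simplices of K, each written with vertices in increasing order, are:

  0-simplices (6): [0], [1], [2], [3], [4], [5]
  1-simplices (12): [0,1], [0,2], [0,3], [0,4], [0,5], [1,2], [1,3], [1,5], [2,3], [2,4], [3,4], [3,5]
  2-simplices (6): [0,1,2], [0,2,4], [0,3,4], [0,3,5], [1,2,3], [1,3,5]

so the chain groups are C_0 ≅ Z^6, C_1 ≅ Z^12, C_2 ≅ Z^6.

Boundary ∂_1: C_1 → C_0 sends each edge [p,q] (with p < q) to q − p.
As a 6×12 matrix over Z this has rank 5, with invariant factors (1,1,1,1,1).

Boundary ∂_2: C_2 → C_1 sends each 2-simplex [p,q,r] to [q,r] − [p,r] + [p,q]. For instance
  ∂[0,2,4] = [2,4] − [0,4] + [0,2],
  ∂[0,3,4] = [3,4] − [0,4] + [0,3].
The resulting 12×6 matrix has rank 6, and its Smith normal form has invariant factors (1,1,1,1,1,1).

Reading off H_k = ker ∂_k / im ∂_{k+1}:

  H_0: rank C_0 − rank ∂_1 = 6 − 5 = 1, and the invariant factors of ∂_1 are all 1, so H_0 ≅ Z.
  H_1: rank ker ∂_1 − rank ∂_2 = (12 − 5) − 6 = 1, and the invariant factors of ∂_2 are all 1, so H_1 ≅ Z.
  H_2: rank ker ∂_2 − rank ∂_3 = (6 − 6) − 0 = 0, and there is no ∂_3, so H_2 ≅ 0.

(K is a triangulation of the cylinder S^1 x I.)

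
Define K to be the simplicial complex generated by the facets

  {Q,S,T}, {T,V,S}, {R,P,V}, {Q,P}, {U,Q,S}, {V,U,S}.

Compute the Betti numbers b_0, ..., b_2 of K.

b_0 = 1, b_1 = 1, b_2 = 0.

Order the vertices as P < Q < R < S < T < U < V. Listing each simplex with vertices in this order, K has dimension 2 with simplices:

  0-simplices (7): P, Q, R, S, T, U, V
  1-simplices (12): PQ, PR, PV, QS, QT, QU, RV, ST, SU, SV, TV, UV
  2-simplices (5): PRV, QST, QSU, STV, SUV

so the chain groups are C_0 ≅ Z^7, C_1 ≅ Z^12, C_2 ≅ Z^5.

The boundary map ∂_1: C_1 → C_0 is given by ∂[p,q] = [q] − [p]. For instance
  ∂PQ = Q − P.
As a 7×12 matrix over Z this has rank 6, with invariant factors (1,1,1,1,1,1).

∂_2: C_2 → C_1 acts by ∂[p,q,r] = [q,r] − [p,r] + [p,q]. For instance
  ∂QSU = SU − QU + QS,
  ∂STV = TV − SV + ST.
This gives a 12×5 integer matrix of rank 5; reducing to Smith normal form yields diagonal entries (1,1,1,1,1).

Reading off H_k = ker ∂_k / im ∂_{k+1}:

  H_0: rank C_0 − rank ∂_1 = 7 − 6 = 1, and the invariant factors of ∂_1 are all 1, so H_0 ≅ Z.
  H_1: rank ker ∂_1 − rank ∂_2 = (12 − 6) − 5 = 1, and the invariant factors of ∂_2 are all 1, so H_1 ≅ Z.
  H_2: rank ker ∂_2 − rank ∂_3 = (5 − 5) − 0 = 0, and there is no ∂_3, so H_2 ≅ 0.

As a check, the Euler characteristic is 7 − 12 + 5 = 0, which agrees with 1 − 1 + 0 = 0.

Hence the Betti numbers are b_0 = 1, b_1 = 1, b_2 = 0.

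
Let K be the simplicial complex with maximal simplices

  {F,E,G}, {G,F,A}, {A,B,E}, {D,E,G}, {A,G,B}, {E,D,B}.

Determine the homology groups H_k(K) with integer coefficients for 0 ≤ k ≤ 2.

H_0 = Z,  H_1 = Z,  H_2 = 0.

Take the total order A < B < D < E < F < G on the vertex set. Then K (dimension 2) consists of the simplices:

  0-simplices (6): A, B, D, E, F, G
  1-simplices (12): AB, AE, AF, AG, BD, BE, BG, DE, DG, EF, EG, FG
  2-simplices (6): ABE, ABG, AFG, BDE, DEG, EFG

Hence C_0 ≅ Z^6, C_1 ≅ Z^12, C_2 ≅ Z^6.

Boundary ∂_1: C_1 → C_0 sends each edge [p,q] (with p < q) to q − p. For instance
  ∂EF = F − E.
This gives a 6×12 integer matrix of rank 5; reducing to Smith normal form yields diagonal entries (1,1,1,1,1).

The boundary map ∂_2: C_2 → C_1 sends each 2-simplex [p,q,r] to [q,r] − [p,r] + [p,q]. For instance
  ∂AFG = FG − AG + AF,
  ∂EFG = FG − EG + EF.
As a 12×6 matrix over Z this has rank 6, with invariant factors (1,1,1,1,1,1).

From H_k ≅ ker(∂_k) / im(∂_{k+1}) we obtain:

  H_0: rank C_0 − rank ∂_1 = 6 − 5 = 1, and the invariant factors of ∂_1 are all 1, so H_0 ≅ Z.
  H_1: rank ker ∂_1 − rank ∂_2 = (12 − 5) − 6 = 1, and the invariant factors of ∂_2 are all 1, so H_1 ≅ Z.
  H_2: rank ker ∂_2 − rank ∂_3 = (6 − 6) − 0 = 0, and there is no ∂_3, so H_2 ≅ 0.

As a check, the Euler characteristic is 6 − 12 + 6 = 0, which agrees with 1 − 1 + 0 = 0.
(K is a triangulation of the cylinder S^1 x I.)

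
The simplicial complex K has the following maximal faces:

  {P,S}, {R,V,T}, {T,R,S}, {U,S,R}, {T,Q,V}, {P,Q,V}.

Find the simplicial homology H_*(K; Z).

We work with the vertex ordering P < Q < R < S < T < U < V. The simplices of K, each written with vertices in increasing order, are:

  0-simplices (7): P, Q, R, S, T, U, V
  1-simplices (12): PQ, PS, PV, QT, QV, RS, RT, RU, RV, ST, SU, TV
  2-simplices (5): PQV, QTV, RST, RSU, RTV

giving chain groups C_0 ≅ Z^7, C_1 ≅ Z^12, C_2 ≅ Z^5.

The boundary map ∂_1: C_1 → C_0 maps an edge to its endpoints' difference, ∂[p,q] = q − p. For instance
  ∂RV = V − R.
The resulting 7×12 matrix has rank 6, and its Smith normal form has invariant factors (1,1,1,1,1,1).

The boundary map ∂_2: C_2 → C_1 acts by ∂[p,q,r] = [q,r] − [p,r] + [p,q]. For instance
  ∂RST = ST − RT + RS,
  ∂RTV = TV − RV + RT.
As a 12×5 matrix over Z this has rank 5, with invariant factors (1,1,1,1,1).

Reading off H_k = ker ∂_k / im ∂_{k+1}:

  H_0: rank C_0 − rank ∂_1 = 7 − 6 = 1, and the invariant factors of ∂_1 are all 1, so H_0 = Z.
  H_1: rank ker ∂_1 − rank ∂_2 = (12 − 6) − 5 = 1, and the invariant factors of ∂_2 are all 1, so H_1 = Z.
  H_2: rank ker ∂_2 − rank ∂_3 = (5 − 5) − 0 = 0, and there is no ∂_3, so H_2 = 0.

As a check, the Euler characteristic is 7 − 12 + 5 = 0, which agrees with 1 − 1 + 0 = 0.

H_0 ≅ Z,  H_1 ≅ Z,  H_2 = 0.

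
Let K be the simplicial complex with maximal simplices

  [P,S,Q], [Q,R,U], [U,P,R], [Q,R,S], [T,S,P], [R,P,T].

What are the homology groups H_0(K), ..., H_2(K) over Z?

H_0 = Z,  H_1 = Z,  H_2 = 0.

Take the total order P < Q < R < S < T < U on the vertex set. Then K (dimension 2) consists of the simplices:

  0-simplices (6): P, Q, R, S, T, U
  1-simplices (12): PQ, PR, PS, PT, PU, QR, QS, QU, RS, RT, RU, ST
  2-simplices (6): PQS, PRT, PRU, PST, QRS, QRU

giving chain groups C_0 ≅ Z^6, C_1 ≅ Z^12, C_2 ≅ Z^6.

Boundary ∂_1: C_1 → C_0 is given by ∂[p,q] = [q] − [p].
The resulting 6×12 matrix has rank 5, and its Smith normal form has invariant factors (1,1,1,1,1).

∂_2: C_2 → C_1 sends each 2-simplex [p,q,r] to [q,r] − [p,r] + [p,q]. For instance
  ∂PRT = RT − PT + PR,
  ∂PQS = QS − PS + PQ.
As a 12×6 matrix over Z this has rank 6, with invariant factors (1,1,1,1,1,1).

From H_k ≅ ker(∂_k) / im(∂_{k+1}) we obtain:

  H_0: rank C_0 − rank ∂_1 = 6 − 5 = 1, and the invariant factors of ∂_1 are all 1, so H_0 = Z.
  H_1: rank ker ∂_1 − rank ∂_2 = (12 − 5) − 6 = 1, and the invariant factors of ∂_2 are all 1, so H_1 = Z.
  H_2: rank ker ∂_2 − rank ∂_3 = (6 − 6) − 0 = 0, and there is no ∂_3, so H_2 = 0.

(K is a triangulation of the cylinder S^1 x I.)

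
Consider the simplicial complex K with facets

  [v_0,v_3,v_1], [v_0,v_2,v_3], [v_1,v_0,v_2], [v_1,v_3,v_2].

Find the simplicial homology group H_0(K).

K has 4 vertices, 6 edges, 4 triangles.
rank ∂_0 = 0, rank ∂_1 = 3 ⇒ b_0 = 4 − 0 − 3 = 1; all invariant factors of ∂_1 are 1 so no torsion. So H_0 = Z.

H_0 ≅ Z.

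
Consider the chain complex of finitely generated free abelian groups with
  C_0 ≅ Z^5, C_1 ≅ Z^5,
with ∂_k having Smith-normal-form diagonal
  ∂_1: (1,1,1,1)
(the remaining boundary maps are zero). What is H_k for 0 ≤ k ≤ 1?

H_0: b_0 = 5 − 0 − 4 = 1; torsion from ∂_1 factors > 1: none. So H_0 = Z.
H_1: b_1 = 5 − 4 − 0 = 1; torsion from ∂_2 factors > 1: none. So H_1 = Z.

H_0 = Z,  H_1 = Z.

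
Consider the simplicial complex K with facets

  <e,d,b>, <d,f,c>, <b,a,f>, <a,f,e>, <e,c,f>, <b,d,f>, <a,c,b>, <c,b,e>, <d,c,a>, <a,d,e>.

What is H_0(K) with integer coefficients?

K has 6 vertices, 15 edges, 10 triangles.
rank ∂_0 = 0, rank ∂_1 = 5 ⇒ b_0 = 6 − 0 − 5 = 1; all invariant factors of ∂_1 are 1 so no torsion. So H_0 = Z.

H_0 = Z.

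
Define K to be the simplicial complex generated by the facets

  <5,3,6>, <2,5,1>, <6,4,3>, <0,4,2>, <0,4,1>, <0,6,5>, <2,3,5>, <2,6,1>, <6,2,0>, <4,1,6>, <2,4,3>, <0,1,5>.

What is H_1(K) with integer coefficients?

We work with the vertex ordering 0 < 1 < 2 < 3 < 4 < 5 < 6. The simplices of K, each written with vertices in increasing order, are:

  0-simplices (7): [0], [1], [2], [3], [4], [5], [6]
  1-simplices (18): [0,1], [0,2], [0,4], [0,5], [0,6], [1,2], [1,4], [1,5], [1,6], [2,3], [2,4], [2,5], [2,6], [3,4], [3,5], [3,6], [4,6], [5,6]
  2-simplices (12): [0,1,4], [0,1,5], [0,2,4], [0,2,6], [0,5,6], [1,2,5], [1,2,6], [1,4,6], [2,3,4], [2,3,5], [3,4,6], [3,5,6]

Hence C_0 ≅ Z^7, C_1 ≅ Z^18, C_2 ≅ Z^12.

The boundary map ∂_1: C_1 → C_0 sends each edge [p,q] (with p < q) to q − p. For instance
  ∂[0,6] = [6] − [0].
As a 7×18 matrix over Z this has rank 6, with invariant factors (1,1,1,1,1,1).

The boundary map ∂_2: C_2 → C_1 acts by ∂[p,q,r] = [q,r] − [p,r] + [p,q]. For instance
  ∂[0,5,6] = [5,6] − [0,6] + [0,5],
  ∂[1,2,5] = [2,5] − [1,5] + [1,2].
The resulting 18×12 matrix has rank 12, and its Smith normal form has invariant factors (1,1,1,1,1,1,1,1,1,1,1,2).

Computing H_k = (kernel of ∂_k) / (image of ∂_{k+1}):

  H_1: rank ker ∂_1 − rank ∂_2 = (18 − 6) − 12 = 0, and ∂_2 has invariant factor 2 > 1, so H_1 = Z/2.

H_1 = Z/2.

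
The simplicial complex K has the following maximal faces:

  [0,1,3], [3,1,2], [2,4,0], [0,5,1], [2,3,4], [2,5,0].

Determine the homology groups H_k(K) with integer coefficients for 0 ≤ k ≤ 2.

We work with the vertex ordering 0 < 1 < 2 < 3 < 4 < 5. The simplices of K, each written with vertices in increasing order, are:

  0-simplices (6): [0], [1], [2], [3], [4], [5]
  1-simplices (12): [0,1], [0,2], [0,3], [0,4], [0,5], [1,2], [1,3], [1,5], [2,3], [2,4], [2,5], [3,4]
  2-simplices (6): [0,1,3], [0,1,5], [0,2,4], [0,2,5], [1,2,3], [2,3,4]

so the chain groups are C_0 ≅ Z^6, C_1 ≅ Z^12, C_2 ≅ Z^6.

∂_1: C_1 → C_0 sends each edge [p,q] (with p < q) to q − p. For instance
  ∂[0,5] = [5] − [0].
The resulting 6×12 matrix has rank 5, and its Smith normal form has invariant factors (1,1,1,1,1).

Boundary ∂_2: C_2 → C_1 maps a triangle to the signed sum of its edges. For instance
  ∂[0,2,5] = [2,5] − [0,5] + [0,2],
  ∂[0,1,5] = [1,5] − [0,5] + [0,1].
The resulting 12×6 matrix has rank 6, and its Smith normal form has invariant factors (1,1,1,1,1,1).

Now H_k = ker ∂_k / im ∂_{k+1}, so:

  H_0: rank C_0 − rank ∂_1 = 6 − 5 = 1, and the invariant factors of ∂_1 are all 1, so H_0 = Z.
  H_1: rank ker ∂_1 − rank ∂_2 = (12 − 5) − 6 = 1, and the invariant factors of ∂_2 are all 1, so H_1 = Z.
  H_2: rank ker ∂_2 − rank ∂_3 = (6 − 6) − 0 = 0, and there is no ∂_3, so H_2 = 0.

As a check, the Euler characteristic is 6 − 12 + 6 = 0, which agrees with 1 − 1 + 0 = 0.
(K is a triangulation of the cylinder S^1 x I.)

H_0 = Z,  H_1 = Z,  H_2 = 0.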